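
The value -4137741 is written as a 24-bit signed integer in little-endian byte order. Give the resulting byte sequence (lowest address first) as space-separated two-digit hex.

F3 DC C0

Two's complement of -4137741 in 24 bits: 4137741 = 0x3F230D; invert → 0xC0DCF2; add 1 → 0xC0DCF3.
Split into bytes (most-significant first): C0 DC F3.
In little-endian order the low byte comes first in memory.
So at ascending addresses the bytes are F3 DC C0.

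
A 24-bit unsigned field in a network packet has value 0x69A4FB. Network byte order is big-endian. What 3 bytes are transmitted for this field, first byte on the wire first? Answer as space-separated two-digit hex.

69 A4 FB

Split into bytes (most-significant first): 69 A4 FB.
In big-endian order the high byte comes first in memory.
So the memory order matches the most-significant-first order: 69 A4 FB.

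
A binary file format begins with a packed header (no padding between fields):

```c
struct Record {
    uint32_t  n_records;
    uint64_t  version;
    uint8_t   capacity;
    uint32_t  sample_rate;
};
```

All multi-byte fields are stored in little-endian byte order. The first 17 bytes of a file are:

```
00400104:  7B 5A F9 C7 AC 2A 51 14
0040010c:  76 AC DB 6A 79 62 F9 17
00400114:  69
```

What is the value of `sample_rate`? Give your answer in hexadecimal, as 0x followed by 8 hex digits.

0x6917F962

`sample_rate` follows `n_records` (4 B), `version` (8 B), `capacity` (1 B), so it starts at offset 4 + 8 + 1 = 13 and occupies 4 bytes.
Bytes at offsets 13..16: 62 F9 17 69.
Little-endian stores the least-significant byte at the lowest address.
Reassemble most-significant byte first: 69 17 F9 62 → 0x6917F962.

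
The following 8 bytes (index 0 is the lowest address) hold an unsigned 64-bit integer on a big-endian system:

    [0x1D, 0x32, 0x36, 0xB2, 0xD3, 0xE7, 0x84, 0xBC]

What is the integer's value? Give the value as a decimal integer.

2103804117622686908

Big-endian: lowest address holds the most-significant byte.
The bytes are already most-significant first: 0x1D3236B2D3E784BC.
0x1D3236B2D3E784BC = 2103804117622686908.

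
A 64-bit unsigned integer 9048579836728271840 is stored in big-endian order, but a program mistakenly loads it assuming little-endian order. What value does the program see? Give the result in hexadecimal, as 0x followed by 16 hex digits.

9048579836728271840 in 64-bit hexadecimal is 0x7D93036B89F363E0.
Stored big-endian, the bytes at ascending addresses are 7D 93 03 6B 89 F3 63 E0.
Read back as little-endian, the first byte is least significant, giving 0xE063F3896B03937D.

0xE063F3896B03937D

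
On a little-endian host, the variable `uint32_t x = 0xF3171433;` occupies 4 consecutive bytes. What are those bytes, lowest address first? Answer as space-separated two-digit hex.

33 14 17 F3

Split into bytes (most-significant first): F3 17 14 33.
In little-endian order the low byte comes first in memory.
So at ascending addresses the bytes are 33 14 17 F3.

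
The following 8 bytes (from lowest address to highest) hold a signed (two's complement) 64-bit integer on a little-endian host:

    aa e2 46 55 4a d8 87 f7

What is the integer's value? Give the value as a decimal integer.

Little-endian: lowest address holds the least-significant byte.
Reassemble most-significant byte first: F7 87 D8 4A 55 46 E2 AA → 0xF787D84A5546E2AA.
Top bit is set, so as a signed 64-bit value this is 0xF787D84A5546E2AA − 2^64 = -610281410715524438.

-610281410715524438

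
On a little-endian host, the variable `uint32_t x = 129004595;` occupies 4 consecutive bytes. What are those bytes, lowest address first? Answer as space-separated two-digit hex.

33 74 B0 07

129004595 in hexadecimal, padded to 32 bits, is 0x07B07433.
Split into bytes (most-significant first): 07 B0 74 33.
Little-endian stores the least-significant byte at the lowest address.
So at ascending addresses the bytes are 33 74 B0 07.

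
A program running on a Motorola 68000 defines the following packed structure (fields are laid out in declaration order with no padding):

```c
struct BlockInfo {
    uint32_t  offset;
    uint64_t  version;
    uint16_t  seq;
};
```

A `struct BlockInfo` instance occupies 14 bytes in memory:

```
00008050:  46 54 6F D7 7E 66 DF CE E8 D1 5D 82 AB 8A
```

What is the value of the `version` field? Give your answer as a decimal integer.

9108213376165698946

`version` follows `offset` (4 bytes), so it starts at byte offset 4 and occupies 8 bytes.
Bytes at offsets 4..11: 7E 66 DF CE E8 D1 5D 82.
Big-endian: lowest address holds the most-significant byte.
The bytes are already most-significant first: 0x7E66DFCEE8D15D82.
0x7E66DFCEE8D15D82 = 9108213376165698946.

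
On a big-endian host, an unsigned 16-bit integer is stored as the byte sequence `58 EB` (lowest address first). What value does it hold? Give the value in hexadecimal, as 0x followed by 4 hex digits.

0x58EB

Big-endian stores the most-significant byte at the lowest address.
The bytes are already most-significant first: 0x58EB.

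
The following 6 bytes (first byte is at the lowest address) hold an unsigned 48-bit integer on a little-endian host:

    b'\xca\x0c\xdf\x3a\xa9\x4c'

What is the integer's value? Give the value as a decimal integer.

84289720880330

Little-endian: lowest address holds the least-significant byte.
Reassemble most-significant byte first: 4C A9 3A DF 0C CA → 0x4CA93ADF0CCA.
0x4CA93ADF0CCA = 84289720880330.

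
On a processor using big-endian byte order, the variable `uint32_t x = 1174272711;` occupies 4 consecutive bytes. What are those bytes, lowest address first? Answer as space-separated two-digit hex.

45 FD FA C7

1174272711 in hexadecimal, padded to 32 bits, is 0x45FDFAC7.
Split into bytes (most-significant first): 45 FD FA C7.
In big-endian order the high byte comes first in memory.
So the memory order matches the most-significant-first order: 45 FD FA C7.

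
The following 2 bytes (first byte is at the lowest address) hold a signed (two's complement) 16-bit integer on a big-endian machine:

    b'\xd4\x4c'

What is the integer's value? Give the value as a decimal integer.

-11188

Big-endian: lowest address holds the most-significant byte.
The bytes are already most-significant first: 0xD44C.
Top bit is set, so as a signed 16-bit value this is 0xD44C − 2^16 = -11188.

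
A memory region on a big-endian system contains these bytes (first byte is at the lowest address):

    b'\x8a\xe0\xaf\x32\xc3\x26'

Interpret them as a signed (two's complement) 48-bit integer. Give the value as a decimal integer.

In big-endian order the high byte comes first in memory.
The bytes are already most-significant first: 0x8AE0AF32C326.
Top bit is set, so as a signed 48-bit value this is 0x8AE0AF32C326 − 2^48 = -128777360063706.

-128777360063706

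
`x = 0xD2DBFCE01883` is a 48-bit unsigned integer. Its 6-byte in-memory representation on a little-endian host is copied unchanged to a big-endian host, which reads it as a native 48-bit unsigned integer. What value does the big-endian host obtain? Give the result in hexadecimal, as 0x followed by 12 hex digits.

Stored little-endian, the bytes at ascending addresses are 83 18 E0 FC DB D2.
Read back as big-endian, the last byte is least significant, giving 0x8318E0FCDBD2.

0x8318E0FCDBD2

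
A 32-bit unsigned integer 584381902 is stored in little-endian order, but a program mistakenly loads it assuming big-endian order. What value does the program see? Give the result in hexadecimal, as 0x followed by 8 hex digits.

0xCEF5D422

584381902 in 32-bit hexadecimal is 0x22D4F5CE.
Stored little-endian, the bytes at ascending addresses are CE F5 D4 22.
Read back as big-endian, the last byte is least significant, giving 0xCEF5D422.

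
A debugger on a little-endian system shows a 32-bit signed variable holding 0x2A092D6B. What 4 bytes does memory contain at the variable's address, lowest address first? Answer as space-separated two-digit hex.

Split into bytes (most-significant first): 2A 09 2D 6B.
Little-endian: lowest address holds the least-significant byte.
So at ascending addresses the bytes are 6B 2D 09 2A.

6B 2D 09 2A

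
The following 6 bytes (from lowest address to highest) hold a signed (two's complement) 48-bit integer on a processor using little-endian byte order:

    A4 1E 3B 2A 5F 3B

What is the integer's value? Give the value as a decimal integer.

65279916449444

In little-endian order the low byte comes first in memory.
Reassemble most-significant byte first: 3B 5F 2A 3B 1E A4 → 0x3B5F2A3B1EA4.
0x3B5F2A3B1EA4 = 65279916449444.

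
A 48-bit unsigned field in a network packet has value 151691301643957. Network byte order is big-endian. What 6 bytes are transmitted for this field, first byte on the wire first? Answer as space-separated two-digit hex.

151691301643957 in hexadecimal, padded to 48 bits, is 0x89F6622666B5.
Split into bytes (most-significant first): 89 F6 62 26 66 B5.
Big-endian stores the most-significant byte at the lowest address.
So the memory order matches the most-significant-first order: 89 F6 62 26 66 B5.

89 F6 62 26 66 B5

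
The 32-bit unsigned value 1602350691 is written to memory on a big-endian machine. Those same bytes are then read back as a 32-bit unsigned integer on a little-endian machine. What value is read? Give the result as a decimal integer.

1676575071

1602350691 in 32-bit hexadecimal is 0x5F81EE63.
Stored big-endian, the bytes at ascending addresses are 5F 81 EE 63.
Read back as little-endian, the first byte is least significant, giving 0x63EE815F.
0x63EE815F = 1676575071.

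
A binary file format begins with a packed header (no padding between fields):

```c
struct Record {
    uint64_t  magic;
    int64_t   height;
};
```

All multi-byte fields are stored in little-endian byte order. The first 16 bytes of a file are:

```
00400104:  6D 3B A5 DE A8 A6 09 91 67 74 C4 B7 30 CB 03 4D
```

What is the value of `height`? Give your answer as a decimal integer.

5549502575952557159

`height` follows `magic` (8 bytes), so it starts at byte offset 8 and occupies 8 bytes.
Bytes at offsets 8..15: 67 74 C4 B7 30 CB 03 4D.
In little-endian order the low byte comes first in memory.
Reassemble most-significant byte first: 4D 03 CB 30 B7 C4 74 67 → 0x4D03CB30B7C47467.
0x4D03CB30B7C47467 = 5549502575952557159.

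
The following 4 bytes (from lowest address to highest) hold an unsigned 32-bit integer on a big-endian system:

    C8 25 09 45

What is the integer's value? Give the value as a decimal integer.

Big-endian: lowest address holds the most-significant byte.
The bytes are already most-significant first: 0xC8250945.
0xC8250945 = 3357870405.

3357870405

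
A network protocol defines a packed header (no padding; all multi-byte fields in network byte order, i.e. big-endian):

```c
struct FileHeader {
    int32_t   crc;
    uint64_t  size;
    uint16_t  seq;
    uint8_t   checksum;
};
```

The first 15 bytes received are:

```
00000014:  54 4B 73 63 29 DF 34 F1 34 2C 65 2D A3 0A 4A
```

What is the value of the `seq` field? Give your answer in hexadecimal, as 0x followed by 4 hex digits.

0xA30A

`seq` follows `crc` (4 B), `size` (8 B), so it starts at offset 4 + 8 = 12 and occupies 2 bytes.
Bytes at offsets 12..13: A3 0A.
In big-endian order the high byte comes first in memory.
The bytes are already most-significant first: 0xA30A.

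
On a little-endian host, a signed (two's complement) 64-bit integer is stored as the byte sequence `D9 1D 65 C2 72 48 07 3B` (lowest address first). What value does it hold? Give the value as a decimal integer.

Little-endian stores the least-significant byte at the lowest address.
Reassemble most-significant byte first: 3B 07 48 72 C2 65 1D D9 → 0x3B074872C2651DD9.
0x3B074872C2651DD9 = 4253448030799601113.

4253448030799601113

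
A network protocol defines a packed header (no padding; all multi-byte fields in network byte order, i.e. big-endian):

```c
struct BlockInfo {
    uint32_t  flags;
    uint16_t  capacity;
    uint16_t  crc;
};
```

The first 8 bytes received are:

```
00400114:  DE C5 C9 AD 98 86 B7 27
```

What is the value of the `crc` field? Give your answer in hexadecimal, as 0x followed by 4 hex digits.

`crc` follows `flags` (4 B), `capacity` (2 B), so it starts at offset 4 + 2 = 6 and occupies 2 bytes.
Bytes at offsets 6..7: B7 27.
Big-endian stores the most-significant byte at the lowest address.
The bytes are already most-significant first: 0xB727.

0xB727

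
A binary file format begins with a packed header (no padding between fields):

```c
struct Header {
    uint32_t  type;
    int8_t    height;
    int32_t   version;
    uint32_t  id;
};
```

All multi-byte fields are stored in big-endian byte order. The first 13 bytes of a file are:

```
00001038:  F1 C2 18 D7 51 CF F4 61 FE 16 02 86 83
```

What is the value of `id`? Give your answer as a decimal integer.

`id` follows `type` (4 B), `height` (1 B), `version` (4 B), so it starts at offset 4 + 1 + 4 = 9 and occupies 4 bytes.
Bytes at offsets 9..12: 16 02 86 83.
Big-endian stores the most-significant byte at the lowest address.
The bytes are already most-significant first: 0x16028683.
0x16028683 = 369264259.

369264259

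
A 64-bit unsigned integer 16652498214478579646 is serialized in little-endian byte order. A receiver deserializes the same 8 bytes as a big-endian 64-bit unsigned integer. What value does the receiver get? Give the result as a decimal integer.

13729173680629357031

16652498214478579646 in 64-bit hexadecimal is 0xE7198EE5B8D287BE.
Stored little-endian, the bytes at ascending addresses are BE 87 D2 B8 E5 8E 19 E7.
Read back as big-endian, the last byte is least significant, giving 0xBE87D2B8E58E19E7.
0xBE87D2B8E58E19E7 = 13729173680629357031.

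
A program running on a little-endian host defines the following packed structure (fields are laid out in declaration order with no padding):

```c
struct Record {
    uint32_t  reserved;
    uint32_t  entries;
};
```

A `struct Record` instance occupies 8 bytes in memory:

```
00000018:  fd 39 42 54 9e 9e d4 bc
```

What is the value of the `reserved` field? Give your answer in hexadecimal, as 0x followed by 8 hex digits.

0x544239FD

`reserved` is the first field, at byte offset 0, occupying 4 bytes.
Bytes at offsets 0..3: FD 39 42 54.
In little-endian order the low byte comes first in memory.
Reassemble most-significant byte first: 54 42 39 FD → 0x544239FD.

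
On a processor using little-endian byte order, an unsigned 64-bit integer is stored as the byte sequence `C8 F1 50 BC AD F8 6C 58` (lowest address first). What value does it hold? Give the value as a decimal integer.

6371740997894861256

Little-endian stores the least-significant byte at the lowest address.
Reassemble most-significant byte first: 58 6C F8 AD BC 50 F1 C8 → 0x586CF8ADBC50F1C8.
0x586CF8ADBC50F1C8 = 6371740997894861256.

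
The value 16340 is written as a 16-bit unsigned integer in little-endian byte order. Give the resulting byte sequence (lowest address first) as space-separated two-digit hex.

D4 3F

16340 in hexadecimal, padded to 16 bits, is 0x3FD4.
Split into bytes (most-significant first): 3F D4.
Little-endian: lowest address holds the least-significant byte.
So at ascending addresses the bytes are D4 3F.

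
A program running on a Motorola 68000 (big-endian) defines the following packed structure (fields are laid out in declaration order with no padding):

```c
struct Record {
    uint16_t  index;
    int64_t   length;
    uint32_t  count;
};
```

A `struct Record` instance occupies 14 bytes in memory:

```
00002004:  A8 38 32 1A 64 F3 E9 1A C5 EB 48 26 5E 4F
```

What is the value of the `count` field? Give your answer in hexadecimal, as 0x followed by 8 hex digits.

`count` follows `index` (2 B), `length` (8 B), so it starts at offset 2 + 8 = 10 and occupies 4 bytes.
Bytes at offsets 10..13: 48 26 5E 4F.
In big-endian order the high byte comes first in memory.
The bytes are already most-significant first: 0x48265E4F.

0x48265E4F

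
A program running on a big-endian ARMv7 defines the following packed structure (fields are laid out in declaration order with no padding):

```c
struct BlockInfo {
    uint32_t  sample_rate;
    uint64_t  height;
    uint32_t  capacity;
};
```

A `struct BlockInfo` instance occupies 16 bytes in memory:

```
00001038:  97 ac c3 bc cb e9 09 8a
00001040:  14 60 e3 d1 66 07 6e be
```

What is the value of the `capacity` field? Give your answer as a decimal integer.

1711763134

`capacity` follows `sample_rate` (4 B), `height` (8 B), so it starts at offset 4 + 8 = 12 and occupies 4 bytes.
Bytes at offsets 12..15: 66 07 6E BE.
Big-endian: lowest address holds the most-significant byte.
The bytes are already most-significant first: 0x66076EBE.
0x66076EBE = 1711763134.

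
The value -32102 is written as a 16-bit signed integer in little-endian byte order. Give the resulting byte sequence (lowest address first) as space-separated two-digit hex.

9A 82

Two's complement of -32102 in 16 bits: 32102 = 0x7D66; invert → 0x8299; add 1 → 0x829A.
Split into bytes (most-significant first): 82 9A.
Little-endian stores the least-significant byte at the lowest address.
So at ascending addresses the bytes are 9A 82.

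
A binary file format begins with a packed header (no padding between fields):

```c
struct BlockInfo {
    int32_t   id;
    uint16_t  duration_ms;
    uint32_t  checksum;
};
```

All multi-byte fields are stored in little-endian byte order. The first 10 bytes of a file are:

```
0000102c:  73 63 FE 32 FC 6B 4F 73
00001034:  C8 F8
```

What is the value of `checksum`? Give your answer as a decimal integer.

`checksum` follows `id` (4 B), `duration_ms` (2 B), so it starts at offset 4 + 2 = 6 and occupies 4 bytes.
Bytes at offsets 6..9: 4F 73 C8 F8.
In little-endian order the low byte comes first in memory.
Reassemble most-significant byte first: F8 C8 73 4F → 0xF8C8734F.
0xF8C8734F = 4173886287.

4173886287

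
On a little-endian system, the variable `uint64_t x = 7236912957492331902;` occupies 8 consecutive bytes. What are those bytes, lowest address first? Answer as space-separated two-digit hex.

7E 85 C0 F5 FD AD 6E 64

7236912957492331902 in hexadecimal, padded to 64 bits, is 0x646EADFDF5C0857E.
Split into bytes (most-significant first): 64 6E AD FD F5 C0 85 7E.
Little-endian stores the least-significant byte at the lowest address.
So at ascending addresses the bytes are 7E 85 C0 F5 FD AD 6E 64.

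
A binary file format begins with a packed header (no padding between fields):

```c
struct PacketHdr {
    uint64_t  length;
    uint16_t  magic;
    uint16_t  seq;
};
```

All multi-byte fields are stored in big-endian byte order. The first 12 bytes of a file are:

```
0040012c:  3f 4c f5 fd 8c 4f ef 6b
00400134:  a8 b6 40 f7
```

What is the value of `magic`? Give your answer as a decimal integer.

43190

`magic` follows `length` (8 bytes), so it starts at byte offset 8 and occupies 2 bytes.
Bytes at offsets 8..9: A8 B6.
In big-endian order the high byte comes first in memory.
The bytes are already most-significant first: 0xA8B6.
0xA8B6 = 43190.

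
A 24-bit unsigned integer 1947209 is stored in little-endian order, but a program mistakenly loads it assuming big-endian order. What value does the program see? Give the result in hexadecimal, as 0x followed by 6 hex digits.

1947209 in 24-bit hexadecimal is 0x1DB649.
Stored little-endian, the bytes at ascending addresses are 49 B6 1D.
Read back as big-endian, the last byte is least significant, giving 0x49B61D.

0x49B61D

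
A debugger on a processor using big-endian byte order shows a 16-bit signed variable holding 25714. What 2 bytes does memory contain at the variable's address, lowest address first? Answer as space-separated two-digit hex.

64 72

25714 in hexadecimal, padded to 16 bits, is 0x6472.
Split into bytes (most-significant first): 64 72.
In big-endian order the high byte comes first in memory.
So the memory order matches the most-significant-first order: 64 72.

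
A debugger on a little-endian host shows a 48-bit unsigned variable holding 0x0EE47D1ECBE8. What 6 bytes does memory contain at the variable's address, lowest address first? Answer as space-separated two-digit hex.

Split into bytes (most-significant first): 0E E4 7D 1E CB E8.
Little-endian: lowest address holds the least-significant byte.
So at ascending addresses the bytes are E8 CB 1E 7D E4 0E.

E8 CB 1E 7D E4 0E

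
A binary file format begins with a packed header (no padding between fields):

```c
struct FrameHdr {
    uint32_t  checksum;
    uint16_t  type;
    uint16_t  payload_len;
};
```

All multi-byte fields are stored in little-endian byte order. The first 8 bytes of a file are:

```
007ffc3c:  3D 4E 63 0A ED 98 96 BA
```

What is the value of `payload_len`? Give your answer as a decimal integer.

47766

`payload_len` follows `checksum` (4 B), `type` (2 B), so it starts at offset 4 + 2 = 6 and occupies 2 bytes.
Bytes at offsets 6..7: 96 BA.
Little-endian: lowest address holds the least-significant byte.
Reassemble most-significant byte first: BA 96 → 0xBA96.
0xBA96 = 47766.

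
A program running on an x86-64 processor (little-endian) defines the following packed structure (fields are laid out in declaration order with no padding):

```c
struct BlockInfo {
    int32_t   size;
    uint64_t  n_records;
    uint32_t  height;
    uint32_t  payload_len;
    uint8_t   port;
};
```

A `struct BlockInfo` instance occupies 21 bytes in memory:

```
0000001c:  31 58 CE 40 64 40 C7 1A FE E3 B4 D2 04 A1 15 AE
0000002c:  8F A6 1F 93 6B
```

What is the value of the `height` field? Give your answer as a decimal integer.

2920653060

`height` follows `size` (4 B), `n_records` (8 B), so it starts at offset 4 + 8 = 12 and occupies 4 bytes.
Bytes at offsets 12..15: 04 A1 15 AE.
Little-endian: lowest address holds the least-significant byte.
Reassemble most-significant byte first: AE 15 A1 04 → 0xAE15A104.
0xAE15A104 = 2920653060.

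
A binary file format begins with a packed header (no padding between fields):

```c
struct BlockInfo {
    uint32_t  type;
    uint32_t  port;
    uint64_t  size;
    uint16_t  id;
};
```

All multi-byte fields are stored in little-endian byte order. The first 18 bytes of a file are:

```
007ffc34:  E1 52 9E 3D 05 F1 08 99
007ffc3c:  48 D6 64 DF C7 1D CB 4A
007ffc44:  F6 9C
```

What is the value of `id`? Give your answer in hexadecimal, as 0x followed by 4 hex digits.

0x9CF6

`id` follows `type` (4 B), `port` (4 B), `size` (8 B), so it starts at offset 4 + 4 + 8 = 16 and occupies 2 bytes.
Bytes at offsets 16..17: F6 9C.
Little-endian: lowest address holds the least-significant byte.
Reassemble most-significant byte first: 9C F6 → 0x9CF6.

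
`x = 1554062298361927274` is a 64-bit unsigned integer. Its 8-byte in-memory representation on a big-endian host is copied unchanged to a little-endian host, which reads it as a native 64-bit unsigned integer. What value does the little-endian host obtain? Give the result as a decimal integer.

1554062298361927274 in 64-bit hexadecimal is 0x1591236D34B0966A.
Stored big-endian, the bytes at ascending addresses are 15 91 23 6D 34 B0 96 6A.
Read back as little-endian, the first byte is least significant, giving 0x6A96B0346D239115.
0x6A96B0346D239115 = 7680519953742795029.

7680519953742795029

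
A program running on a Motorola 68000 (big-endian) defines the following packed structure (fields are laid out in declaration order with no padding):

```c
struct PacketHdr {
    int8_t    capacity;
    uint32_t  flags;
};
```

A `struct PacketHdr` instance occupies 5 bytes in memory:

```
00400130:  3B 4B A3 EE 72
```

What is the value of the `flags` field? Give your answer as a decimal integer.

1269034610

`flags` follows `capacity` (1 byte), so it starts at byte offset 1 and occupies 4 bytes.
Bytes at offsets 1..4: 4B A3 EE 72.
Big-endian: lowest address holds the most-significant byte.
The bytes are already most-significant first: 0x4BA3EE72.
0x4BA3EE72 = 1269034610.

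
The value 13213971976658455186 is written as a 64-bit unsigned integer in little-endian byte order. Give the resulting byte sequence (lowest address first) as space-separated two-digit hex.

13213971976658455186 in hexadecimal, padded to 64 bits, is 0xB76175808CB18A92.
Split into bytes (most-significant first): B7 61 75 80 8C B1 8A 92.
Little-endian: lowest address holds the least-significant byte.
So at ascending addresses the bytes are 92 8A B1 8C 80 75 61 B7.

92 8A B1 8C 80 75 61 B7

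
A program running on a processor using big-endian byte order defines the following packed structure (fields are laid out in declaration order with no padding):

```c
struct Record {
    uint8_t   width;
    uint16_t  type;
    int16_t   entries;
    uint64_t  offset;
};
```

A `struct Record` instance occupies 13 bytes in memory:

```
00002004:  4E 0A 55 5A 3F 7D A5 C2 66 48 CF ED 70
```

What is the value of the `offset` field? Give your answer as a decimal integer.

`offset` follows `width` (1 B), `type` (2 B), `entries` (2 B), so it starts at offset 1 + 2 + 2 = 5 and occupies 8 bytes.
Bytes at offsets 5..12: 7D A5 C2 66 48 CF ED 70.
In big-endian order the high byte comes first in memory.
The bytes are already most-significant first: 0x7DA5C26648CFED70.
0x7DA5C26648CFED70 = 9053856370462289264.

9053856370462289264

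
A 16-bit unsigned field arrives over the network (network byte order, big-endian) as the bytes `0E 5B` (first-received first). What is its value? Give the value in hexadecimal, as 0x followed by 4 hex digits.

0x0E5B

Big-endian: lowest address holds the most-significant byte.
The bytes are already most-significant first: 0x0E5B.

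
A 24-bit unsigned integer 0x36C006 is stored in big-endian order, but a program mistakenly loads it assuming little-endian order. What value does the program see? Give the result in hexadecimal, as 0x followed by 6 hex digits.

Stored big-endian, the bytes at ascending addresses are 36 C0 06.
Read back as little-endian, the first byte is least significant, giving 0x06C036.

0x06C036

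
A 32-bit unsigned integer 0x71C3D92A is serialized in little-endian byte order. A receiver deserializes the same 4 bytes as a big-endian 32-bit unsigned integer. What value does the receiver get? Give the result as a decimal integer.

718914417

Stored little-endian, the bytes at ascending addresses are 2A D9 C3 71.
Read back as big-endian, the last byte is least significant, giving 0x2AD9C371.
0x2AD9C371 = 718914417.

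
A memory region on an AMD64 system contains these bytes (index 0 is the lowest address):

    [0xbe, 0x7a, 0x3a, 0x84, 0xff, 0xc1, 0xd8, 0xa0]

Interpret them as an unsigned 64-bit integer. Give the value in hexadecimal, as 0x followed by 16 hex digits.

Little-endian stores the least-significant byte at the lowest address.
Reassemble most-significant byte first: A0 D8 C1 FF 84 3A 7A BE → 0xA0D8C1FF843A7ABE.

0xA0D8C1FF843A7ABE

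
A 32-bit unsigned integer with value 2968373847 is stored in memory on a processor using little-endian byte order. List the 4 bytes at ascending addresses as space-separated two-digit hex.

57 CA ED B0

2968373847 in hexadecimal, padded to 32 bits, is 0xB0EDCA57.
Split into bytes (most-significant first): B0 ED CA 57.
Little-endian stores the least-significant byte at the lowest address.
So at ascending addresses the bytes are 57 CA ED B0.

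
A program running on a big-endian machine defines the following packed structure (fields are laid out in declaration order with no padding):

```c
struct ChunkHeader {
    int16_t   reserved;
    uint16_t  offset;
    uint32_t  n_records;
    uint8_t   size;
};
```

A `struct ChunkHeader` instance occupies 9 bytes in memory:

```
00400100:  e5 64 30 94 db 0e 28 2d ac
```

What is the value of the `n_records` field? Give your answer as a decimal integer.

3675138093

`n_records` follows `reserved` (2 B), `offset` (2 B), so it starts at offset 2 + 2 = 4 and occupies 4 bytes.
Bytes at offsets 4..7: DB 0E 28 2D.
Big-endian stores the most-significant byte at the lowest address.
The bytes are already most-significant first: 0xDB0E282D.
0xDB0E282D = 3675138093.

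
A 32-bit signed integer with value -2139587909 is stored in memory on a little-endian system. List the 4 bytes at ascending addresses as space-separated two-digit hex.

Two's complement of -2139587909 in 32 bits: 2139587909 = 0x7F878545; invert → 0x80787ABA; add 1 → 0x80787ABB.
Split into bytes (most-significant first): 80 78 7A BB.
In little-endian order the low byte comes first in memory.
So at ascending addresses the bytes are BB 7A 78 80.

BB 7A 78 80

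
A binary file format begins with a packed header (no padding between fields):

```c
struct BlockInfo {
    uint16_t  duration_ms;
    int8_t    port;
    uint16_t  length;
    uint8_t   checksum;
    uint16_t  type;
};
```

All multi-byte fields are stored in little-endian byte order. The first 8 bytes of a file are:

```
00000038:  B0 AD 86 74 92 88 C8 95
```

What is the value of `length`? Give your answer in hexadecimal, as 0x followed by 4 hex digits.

`length` follows `duration_ms` (2 B), `port` (1 B), so it starts at offset 2 + 1 = 3 and occupies 2 bytes.
Bytes at offsets 3..4: 74 92.
Little-endian stores the least-significant byte at the lowest address.
Reassemble most-significant byte first: 92 74 → 0x9274.

0x9274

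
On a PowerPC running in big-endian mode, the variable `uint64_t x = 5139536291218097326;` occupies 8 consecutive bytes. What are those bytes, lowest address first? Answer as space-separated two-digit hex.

5139536291218097326 in hexadecimal, padded to 64 bits, is 0x47534D06C44884AE.
Split into bytes (most-significant first): 47 53 4D 06 C4 48 84 AE.
In big-endian order the high byte comes first in memory.
So the memory order matches the most-significant-first order: 47 53 4D 06 C4 48 84 AE.

47 53 4D 06 C4 48 84 AE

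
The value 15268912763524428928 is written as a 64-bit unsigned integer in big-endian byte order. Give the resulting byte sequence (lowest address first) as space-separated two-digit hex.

D3 E6 13 42 A0 4D 34 80

15268912763524428928 in hexadecimal, padded to 64 bits, is 0xD3E61342A04D3480.
Split into bytes (most-significant first): D3 E6 13 42 A0 4D 34 80.
In big-endian order the high byte comes first in memory.
So the memory order matches the most-significant-first order: D3 E6 13 42 A0 4D 34 80.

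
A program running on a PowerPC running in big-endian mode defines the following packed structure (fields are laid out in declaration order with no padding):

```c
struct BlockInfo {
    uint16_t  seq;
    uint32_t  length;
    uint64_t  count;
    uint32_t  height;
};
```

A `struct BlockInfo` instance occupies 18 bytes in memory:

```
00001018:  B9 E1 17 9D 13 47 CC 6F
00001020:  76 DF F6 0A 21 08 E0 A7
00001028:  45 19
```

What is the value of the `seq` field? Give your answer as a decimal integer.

47585

`seq` is the first field, at byte offset 0, occupying 2 bytes.
Bytes at offsets 0..1: B9 E1.
Big-endian stores the most-significant byte at the lowest address.
The bytes are already most-significant first: 0xB9E1.
0xB9E1 = 47585.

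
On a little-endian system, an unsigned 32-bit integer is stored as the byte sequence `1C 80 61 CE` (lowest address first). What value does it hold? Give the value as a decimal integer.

Little-endian: lowest address holds the least-significant byte.
Reassemble most-significant byte first: CE 61 80 1C → 0xCE61801C.
0xCE61801C = 3462496284.

3462496284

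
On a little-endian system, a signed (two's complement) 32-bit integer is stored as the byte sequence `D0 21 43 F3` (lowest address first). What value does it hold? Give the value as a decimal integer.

-213704240

Little-endian: lowest address holds the least-significant byte.
Reassemble most-significant byte first: F3 43 21 D0 → 0xF34321D0.
Top bit is set, so as a signed 32-bit value this is 0xF34321D0 − 2^32 = -213704240.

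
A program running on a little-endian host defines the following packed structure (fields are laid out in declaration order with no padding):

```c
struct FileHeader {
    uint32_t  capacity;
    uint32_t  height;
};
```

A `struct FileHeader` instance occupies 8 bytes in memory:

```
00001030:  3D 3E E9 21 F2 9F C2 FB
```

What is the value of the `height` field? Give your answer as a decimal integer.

`height` follows `capacity` (4 bytes), so it starts at byte offset 4 and occupies 4 bytes.
Bytes at offsets 4..7: F2 9F C2 FB.
In little-endian order the low byte comes first in memory.
Reassemble most-significant byte first: FB C2 9F F2 → 0xFBC29FF2.
0xFBC29FF2 = 4223836146.

4223836146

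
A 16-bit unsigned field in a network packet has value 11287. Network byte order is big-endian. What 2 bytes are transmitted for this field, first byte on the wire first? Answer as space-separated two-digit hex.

11287 in hexadecimal, padded to 16 bits, is 0x2C17.
Split into bytes (most-significant first): 2C 17.
Big-endian: lowest address holds the most-significant byte.
So the memory order matches the most-significant-first order: 2C 17.

2C 17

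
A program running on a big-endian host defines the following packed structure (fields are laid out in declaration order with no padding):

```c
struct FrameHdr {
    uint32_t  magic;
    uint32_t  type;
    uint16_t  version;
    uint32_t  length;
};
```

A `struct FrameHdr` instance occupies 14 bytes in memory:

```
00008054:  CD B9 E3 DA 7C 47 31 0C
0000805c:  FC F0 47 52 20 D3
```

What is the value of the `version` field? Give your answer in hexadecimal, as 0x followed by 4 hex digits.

0xFCF0

`version` follows `magic` (4 B), `type` (4 B), so it starts at offset 4 + 4 = 8 and occupies 2 bytes.
Bytes at offsets 8..9: FC F0.
In big-endian order the high byte comes first in memory.
The bytes are already most-significant first: 0xFCF0.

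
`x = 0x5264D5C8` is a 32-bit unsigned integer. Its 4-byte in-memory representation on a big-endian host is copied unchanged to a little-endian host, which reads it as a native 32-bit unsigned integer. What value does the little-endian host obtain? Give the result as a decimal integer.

3369428050

Stored big-endian, the bytes at ascending addresses are 52 64 D5 C8.
Read back as little-endian, the first byte is least significant, giving 0xC8D56452.
0xC8D56452 = 3369428050.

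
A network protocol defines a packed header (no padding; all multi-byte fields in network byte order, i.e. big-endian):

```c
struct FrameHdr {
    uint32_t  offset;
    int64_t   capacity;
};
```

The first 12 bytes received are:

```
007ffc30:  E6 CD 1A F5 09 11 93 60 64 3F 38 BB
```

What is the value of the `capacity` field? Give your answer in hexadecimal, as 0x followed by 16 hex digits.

`capacity` follows `offset` (4 bytes), so it starts at byte offset 4 and occupies 8 bytes.
Bytes at offsets 4..11: 09 11 93 60 64 3F 38 BB.
In big-endian order the high byte comes first in memory.
The bytes are already most-significant first: 0x09119360643F38BB.

0x09119360643F38BB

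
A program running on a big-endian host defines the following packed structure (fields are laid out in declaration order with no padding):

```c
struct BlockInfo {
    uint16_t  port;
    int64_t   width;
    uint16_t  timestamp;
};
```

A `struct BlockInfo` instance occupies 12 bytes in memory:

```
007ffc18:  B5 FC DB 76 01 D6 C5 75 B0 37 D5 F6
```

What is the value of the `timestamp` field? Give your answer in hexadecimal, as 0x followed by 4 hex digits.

`timestamp` follows `port` (2 B), `width` (8 B), so it starts at offset 2 + 8 = 10 and occupies 2 bytes.
Bytes at offsets 10..11: D5 F6.
In big-endian order the high byte comes first in memory.
The bytes are already most-significant first: 0xD5F6.

0xD5F6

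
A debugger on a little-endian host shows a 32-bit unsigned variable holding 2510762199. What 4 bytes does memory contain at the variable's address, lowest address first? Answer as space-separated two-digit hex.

D7 30 A7 95

2510762199 in hexadecimal, padded to 32 bits, is 0x95A730D7.
Split into bytes (most-significant first): 95 A7 30 D7.
Little-endian stores the least-significant byte at the lowest address.
So at ascending addresses the bytes are D7 30 A7 95.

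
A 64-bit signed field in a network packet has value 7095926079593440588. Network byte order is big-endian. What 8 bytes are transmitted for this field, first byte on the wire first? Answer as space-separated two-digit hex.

7095926079593440588 in hexadecimal, padded to 64 bits, is 0x6279CB2C6E98E54C.
Split into bytes (most-significant first): 62 79 CB 2C 6E 98 E5 4C.
In big-endian order the high byte comes first in memory.
So the memory order matches the most-significant-first order: 62 79 CB 2C 6E 98 E5 4C.

62 79 CB 2C 6E 98 E5 4C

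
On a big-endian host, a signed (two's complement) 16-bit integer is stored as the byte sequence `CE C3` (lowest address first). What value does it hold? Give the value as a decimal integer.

In big-endian order the high byte comes first in memory.
The bytes are already most-significant first: 0xCEC3.
Top bit is set, so as a signed 16-bit value this is 0xCEC3 − 2^16 = -12605.

-12605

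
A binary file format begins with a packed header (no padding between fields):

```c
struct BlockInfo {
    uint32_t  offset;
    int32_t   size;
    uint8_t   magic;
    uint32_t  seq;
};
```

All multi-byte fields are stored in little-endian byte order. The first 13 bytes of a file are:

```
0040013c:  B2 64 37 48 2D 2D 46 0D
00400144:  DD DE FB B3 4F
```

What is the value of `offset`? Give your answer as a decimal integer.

`offset` is the first field, at byte offset 0, occupying 4 bytes.
Bytes at offsets 0..3: B2 64 37 48.
In little-endian order the low byte comes first in memory.
Reassemble most-significant byte first: 48 37 64 B2 → 0x483764B2.
0x483764B2 = 1211589810.

1211589810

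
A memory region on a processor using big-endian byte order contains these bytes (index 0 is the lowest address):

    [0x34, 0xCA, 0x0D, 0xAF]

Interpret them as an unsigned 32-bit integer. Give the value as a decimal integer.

885657007

Big-endian: lowest address holds the most-significant byte.
The bytes are already most-significant first: 0x34CA0DAF.
0x34CA0DAF = 885657007.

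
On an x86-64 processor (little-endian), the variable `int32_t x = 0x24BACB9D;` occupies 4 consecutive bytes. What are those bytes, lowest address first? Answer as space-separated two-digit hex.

Split into bytes (most-significant first): 24 BA CB 9D.
In little-endian order the low byte comes first in memory.
So at ascending addresses the bytes are 9D CB BA 24.

9D CB BA 24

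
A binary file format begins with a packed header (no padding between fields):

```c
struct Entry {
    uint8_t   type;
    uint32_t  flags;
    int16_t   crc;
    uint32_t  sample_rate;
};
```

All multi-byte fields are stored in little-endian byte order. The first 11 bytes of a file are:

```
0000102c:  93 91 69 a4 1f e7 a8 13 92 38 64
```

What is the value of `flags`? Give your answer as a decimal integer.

530868625

`flags` follows `type` (1 byte), so it starts at byte offset 1 and occupies 4 bytes.
Bytes at offsets 1..4: 91 69 A4 1F.
Little-endian: lowest address holds the least-significant byte.
Reassemble most-significant byte first: 1F A4 69 91 → 0x1FA46991.
0x1FA46991 = 530868625.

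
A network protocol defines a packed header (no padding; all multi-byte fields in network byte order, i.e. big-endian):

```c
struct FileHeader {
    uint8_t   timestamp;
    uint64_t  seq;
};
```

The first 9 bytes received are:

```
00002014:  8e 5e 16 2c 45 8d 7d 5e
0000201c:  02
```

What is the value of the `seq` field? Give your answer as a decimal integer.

`seq` follows `timestamp` (1 byte), so it starts at byte offset 1 and occupies 8 bytes.
Bytes at offsets 1..8: 5E 16 2C 45 8D 7D 5E 02.
Big-endian stores the most-significant byte at the lowest address.
The bytes are already most-significant first: 0x5E162C458D7D5E02.
0x5E162C458D7D5E02 = 6779654966291029506.

6779654966291029506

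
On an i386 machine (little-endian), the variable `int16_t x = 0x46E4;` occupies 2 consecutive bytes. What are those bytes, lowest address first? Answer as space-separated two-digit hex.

E4 46

Split into bytes (most-significant first): 46 E4.
Little-endian: lowest address holds the least-significant byte.
So at ascending addresses the bytes are E4 46.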